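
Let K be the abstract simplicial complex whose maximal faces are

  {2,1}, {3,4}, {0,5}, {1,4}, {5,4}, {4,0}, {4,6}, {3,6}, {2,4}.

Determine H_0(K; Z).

K has 7 vertices, 9 edges.
rank ∂_0 = 0, rank ∂_1 = 6 ⇒ b_0 = 7 − 0 − 6 = 1; all invariant factors of ∂_1 are 1 so no torsion. So H_0 ≅ Z.

H_0 ≅ Z.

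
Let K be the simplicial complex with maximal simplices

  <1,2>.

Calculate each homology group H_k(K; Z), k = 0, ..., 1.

H_0 ≅ Z,  H_1 = 0.

We work with the vertex ordering 1 < 2. The simplices of K, each written with vertices in increasing order, are:

  0-simplices (2): [1], [2]
  1-simplices (1): [1,2]

so the chain groups are C_0 ≅ Z^2, C_1 ≅ Z^1.

The boundary map ∂_1: C_1 → C_0 is given by ∂[p,q] = [q] − [p]. For instance
  ∂[1,2] = [2] − [1].
The 2×1 boundary matrix has rank 1 and Smith normal form diag(1).

Computing H_k = (kernel of ∂_k) / (image of ∂_{k+1}):

  H_0: rank C_0 − rank ∂_1 = 2 − 1 = 1, and the invariant factors of ∂_1 are all 1, so H_0 = Z.
  H_1: rank ker ∂_1 − rank ∂_2 = (1 − 1) − 0 = 0, and there is no ∂_2, so H_1 = 0.

As a check, the Euler characteristic is 2 − 1 = 1, which agrees with 1 − 0 = 1.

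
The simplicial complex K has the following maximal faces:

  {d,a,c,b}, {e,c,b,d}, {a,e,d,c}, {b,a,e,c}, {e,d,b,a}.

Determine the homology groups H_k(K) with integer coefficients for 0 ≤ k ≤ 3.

H_0 ≅ Z,  H_1 = 0,  H_2 = 0,  H_3 ≅ Z.

Fix the vertex order a < b < c < d < e and write every simplex with vertices in increasing order. Then dim K = 3 and the simplices of K are:

  0-simplices (5): a, b, c, d, e
  1-simplices (10): ab, ac, ad, ae, bc, bd, be, cd, ce, de
  2-simplices (10): abc, abd, abe, acd, ace, ade, bcd, bce, bde, cde
  3-simplices (5): abcd, abce, abde, acde, bcde

giving chain groups C_0 ≅ Z^5, C_1 ≅ Z^10, C_2 ≅ Z^10, C_3 ≅ Z^5.

∂_1: C_1 → C_0 sends each edge [p,q] (with p < q) to q − p. For instance
  ∂ce = e − c.
The 5×10 boundary matrix has rank 4 and Smith normal form diag(1,1,1,1).

Boundary ∂_2: C_2 → C_1 maps a triangle to the signed sum of its edges. For instance
  ∂acd = cd − ad + ac,
  ∂bcd = cd − bd + bc.
As a 10×10 matrix over Z this has rank 6, with invariant factors (1,1,1,1,1,1).

∂_3: C_3 → C_2 sends each 3-simplex σ to the alternating sum Σ_i (−1)^i (σ with its i-th vertex removed). For instance
  ∂abcd = bcd − acd + abd − abc,
  ∂abce = bce − ace + abe − abc.
The resulting 10×5 matrix has rank 4, and its Smith normal form has invariant factors (1,1,1,1).

From H_k ≅ ker(∂_k) / im(∂_{k+1}) we obtain:

  H_0: rank C_0 − rank ∂_1 = 5 − 4 = 1, and the invariant factors of ∂_1 are all 1, so H_0 ≅ Z.
  H_1: rank ker ∂_1 − rank ∂_2 = (10 − 4) − 6 = 0, and the invariant factors of ∂_2 are all 1, so H_1 ≅ 0.
  H_2: rank ker ∂_2 − rank ∂_3 = (10 − 6) − 4 = 0, and the invariant factors of ∂_3 are all 1, so H_2 ≅ 0.
  H_3: rank ker ∂_3 − rank ∂_4 = (5 − 4) − 0 = 1, and there is no ∂_4, so H_3 ≅ Z.

(K is a triangulation of the 3-sphere S^3.)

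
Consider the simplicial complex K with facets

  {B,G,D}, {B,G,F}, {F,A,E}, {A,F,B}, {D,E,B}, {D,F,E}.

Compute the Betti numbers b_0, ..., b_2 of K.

Fix the vertex order A < B < D < E < F < G and write every simplex with vertices in increasing order. Then dim K = 2 and the simplices of K are:

  0-simplices (6): A, B, D, E, F, G
  1-simplices (12): AB, AE, AF, BD, BE, BF, BG, DE, DF, DG, EF, FG
  2-simplices (6): ABF, AEF, BDE, BDG, BFG, DEF

giving chain groups C_0 ≅ Z^6, C_1 ≅ Z^12, C_2 ≅ Z^6.

The boundary map ∂_1: C_1 → C_0 sends each edge [p,q] (with p < q) to q − p.
This gives a 6×12 integer matrix of rank 5; reducing to Smith normal form yields diagonal entries (1,1,1,1,1).

Boundary ∂_2: C_2 → C_1 acts by ∂[p,q,r] = [q,r] − [p,r] + [p,q]. For instance
  ∂ABF = BF − AF + AB,
  ∂AEF = EF − AF + AE.
The 12×6 boundary matrix has rank 6 and Smith normal form diag(1,1,1,1,1,1).

Computing H_k = (kernel of ∂_k) / (image of ∂_{k+1}):

  H_0: rank C_0 − rank ∂_1 = 6 − 5 = 1, and the invariant factors of ∂_1 are all 1, so H_0 ≅ Z.
  H_1: rank ker ∂_1 − rank ∂_2 = (12 − 5) − 6 = 1, and the invariant factors of ∂_2 are all 1, so H_1 ≅ Z.
  H_2: rank ker ∂_2 − rank ∂_3 = (6 − 6) − 0 = 0, and there is no ∂_3, so H_2 ≅ 0.

Hence the Betti numbers are b_0 = 1, b_1 = 1, b_2 = 0.

b_0 = 1, b_1 = 1, b_2 = 0.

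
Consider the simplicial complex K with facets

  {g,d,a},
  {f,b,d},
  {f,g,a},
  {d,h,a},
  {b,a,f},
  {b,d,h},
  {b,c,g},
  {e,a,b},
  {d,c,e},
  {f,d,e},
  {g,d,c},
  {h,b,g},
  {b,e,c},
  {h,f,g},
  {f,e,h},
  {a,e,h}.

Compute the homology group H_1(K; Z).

K has 8 vertices, 24 edges, 16 triangles.
rank ∂_1 = 7, rank ∂_2 = 15 ⇒ b_1 = 24 − 7 − 15 = 2; all invariant factors of ∂_2 are 1 so no torsion. So H_1 = Z^2.

H_1 = Z^2.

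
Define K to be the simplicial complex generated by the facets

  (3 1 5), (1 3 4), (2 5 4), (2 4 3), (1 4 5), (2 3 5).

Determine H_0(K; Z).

Order the vertices as 1 < 2 < 3 < 4 < 5. Listing each simplex with vertices in this order, K has dimension 2 with simplices:

  0-simplices (5): [1], [2], [3], [4], [5]
  1-simplices (9): [1,3], [1,4], [1,5], [2,3], [2,4], [2,5], [3,4], [3,5], [4,5]
  2-simplices (6): [1,3,4], [1,3,5], [1,4,5], [2,3,4], [2,3,5], [2,4,5]

so the chain groups are C_0 ≅ Z^5, C_1 ≅ Z^9, C_2 ≅ Z^6.

Boundary ∂_1: C_1 → C_0 is given by ∂[p,q] = [q] − [p].
The 5×9 boundary matrix has rank 4 and Smith normal form diag(1,1,1,1).

∂_2: C_2 → C_1 maps a triangle to the signed sum of its edges. For instance
  ∂[1,4,5] = [4,5] − [1,5] + [1,4],
  ∂[1,3,5] = [3,5] − [1,5] + [1,3].
This gives a 9×6 integer matrix of rank 5; reducing to Smith normal form yields diagonal entries (1,1,1,1,1).

From H_k ≅ ker(∂_k) / im(∂_{k+1}) we obtain:

  H_0: rank C_0 − rank ∂_1 = 5 − 4 = 1, and the invariant factors of ∂_1 are all 1, so H_0 = Z.

(K is a triangulation of the 2-sphere S^2.)

H_0 ≅ Z.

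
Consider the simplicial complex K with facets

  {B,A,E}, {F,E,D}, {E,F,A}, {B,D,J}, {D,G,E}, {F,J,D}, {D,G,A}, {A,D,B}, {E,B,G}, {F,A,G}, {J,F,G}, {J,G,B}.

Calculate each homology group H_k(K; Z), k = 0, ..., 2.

We work with the vertex ordering A < B < D < E < F < G < J. The simplices of K, each written with vertices in increasing order, are:

  0-simplices (7): A, B, D, E, F, G, J
  1-simplices (18): AB, AD, AE, AF, AG, BD, BE, BG, BJ, DE, DF, DG, DJ, EF, EG, FG, FJ, GJ
  2-simplices (12): ABD, ABE, ADG, AEF, AFG, BDJ, BEG, BGJ, DEF, DEG, DFJ, FGJ

giving chain groups C_0 ≅ Z^7, C_1 ≅ Z^18, C_2 ≅ Z^12.

The boundary map ∂_1: C_1 → C_0 maps an edge to its endpoints' difference, ∂[p,q] = q − p. For instance
  ∂AE = E − A.
As a 7×18 matrix over Z this has rank 6, with invariant factors (1,1,1,1,1,1).

∂_2: C_2 → C_1 sends each 2-simplex [p,q,r] to [q,r] − [p,r] + [p,q]. For instance
  ∂DFJ = FJ − DJ + DF,
  ∂AEF = EF − AF + AE.
The 18×12 boundary matrix has rank 12 and Smith normal form diag(1,1,1,1,1,1,1,1,1,1,1,2).

Now H_k = ker ∂_k / im ∂_{k+1}, so:

  H_0: rank C_0 − rank ∂_1 = 7 − 6 = 1, and the invariant factors of ∂_1 are all 1, so H_0 = Z.
  H_1: rank ker ∂_1 − rank ∂_2 = (18 − 6) − 12 = 0, and ∂_2 has invariant factor 2 > 1, so H_1 = Z/2.
  H_2: rank ker ∂_2 − rank ∂_3 = (12 − 12) − 0 = 0, and there is no ∂_3, so H_2 = 0.

H_0 = Z,  H_1 = Z/2,  H_2 = 0.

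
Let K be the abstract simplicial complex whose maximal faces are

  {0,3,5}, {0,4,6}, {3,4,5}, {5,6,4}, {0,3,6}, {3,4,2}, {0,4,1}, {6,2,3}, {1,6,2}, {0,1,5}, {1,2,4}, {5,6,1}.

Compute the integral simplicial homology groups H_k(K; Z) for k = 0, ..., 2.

Order the vertices as 0 < 1 < 2 < 3 < 4 < 5 < 6. Listing each simplex with vertices in this order, K has dimension 2 with simplices:

  0-simplices (7): [0], [1], [2], [3], [4], [5], [6]
  1-simplices (18): [0,1], [0,3], [0,4], [0,5], [0,6], [1,2], [1,4], [1,5], [1,6], [2,3], [2,4], [2,6], [3,4], [3,5], [3,6], [4,5], [4,6], [5,6]
  2-simplices (12): [0,1,4], [0,1,5], [0,3,5], [0,3,6], [0,4,6], [1,2,4], [1,2,6], [1,5,6], [2,3,4], [2,3,6], [3,4,5], [4,5,6]

giving chain groups C_0 ≅ Z^7, C_1 ≅ Z^18, C_2 ≅ Z^12.

∂_1: C_1 → C_0 is given by ∂[p,q] = [q] − [p]. For instance
  ∂[0,1] = [1] − [0].
The resulting 7×18 matrix has rank 6, and its Smith normal form has invariant factors (1,1,1,1,1,1).

The boundary map ∂_2: C_2 → C_1 acts by ∂[p,q,r] = [q,r] − [p,r] + [p,q]. For instance
  ∂[3,4,5] = [4,5] − [3,5] + [3,4],
  ∂[1,2,4] = [2,4] − [1,4] + [1,2].
The resulting 18×12 matrix has rank 12, and its Smith normal form has invariant factors (1,1,1,1,1,1,1,1,1,1,1,2).

From H_k ≅ ker(∂_k) / im(∂_{k+1}) we obtain:

  H_0: rank C_0 − rank ∂_1 = 7 − 6 = 1, and the invariant factors of ∂_1 are all 1, so H_0 ≅ Z.
  H_1: rank ker ∂_1 − rank ∂_2 = (18 − 6) − 12 = 0, and ∂_2 has invariant factor 2 > 1, so H_1 ≅ Z/2.
  H_2: rank ker ∂_2 − rank ∂_3 = (12 − 12) − 0 = 0, and there is no ∂_3, so H_2 ≅ 0.

H_0 ≅ Z,  H_1 ≅ Z/2,  H_2 = 0.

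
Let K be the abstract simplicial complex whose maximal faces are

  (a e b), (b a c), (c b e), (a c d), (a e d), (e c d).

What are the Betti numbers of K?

Fix the vertex order a < b < c < d < e and write every simplex with vertices in increasing order. Then dim K = 2 and the simplices of K are:

  0-simplices (5): a, b, c, d, e
  1-simplices (9): ab, ac, ad, ae, bc, be, cd, ce, de
  2-simplices (6): abc, abe, acd, ade, bce, cde

giving chain groups C_0 ≅ Z^5, C_1 ≅ Z^9, C_2 ≅ Z^6.

The boundary map ∂_1: C_1 → C_0 sends each edge [p,q] (with p < q) to q − p.
As a 5×9 matrix over Z this has rank 4, with invariant factors (1,1,1,1).

The boundary map ∂_2: C_2 → C_1 acts by ∂[p,q,r] = [q,r] − [p,r] + [p,q]. For instance
  ∂acd = cd − ad + ac,
  ∂ade = de − ae + ad.
The 9×6 boundary matrix has rank 5 and Smith normal form diag(1,1,1,1,1).

Now H_k = ker ∂_k / im ∂_{k+1}, so:

  H_0: rank C_0 − rank ∂_1 = 5 − 4 = 1, and the invariant factors of ∂_1 are all 1, so H_0 ≅ Z.
  H_1: rank ker ∂_1 − rank ∂_2 = (9 − 4) − 5 = 0, and the invariant factors of ∂_2 are all 1, so H_1 ≅ 0.
  H_2: rank ker ∂_2 − rank ∂_3 = (6 − 5) − 0 = 1, and there is no ∂_3, so H_2 ≅ Z.

As a check, the Euler characteristic is 5 − 9 + 6 = 2, which agrees with 1 − 0 + 1 = 2.

Hence the Betti numbers are b_0 = 1, b_1 = 0, b_2 = 1.

b_0 = 1, b_1 = 0, b_2 = 1.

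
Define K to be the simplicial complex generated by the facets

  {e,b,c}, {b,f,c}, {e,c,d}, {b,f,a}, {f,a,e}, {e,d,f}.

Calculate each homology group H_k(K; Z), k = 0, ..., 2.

Take the total order a < b < c < d < e < f on the vertex set. Then K (dimension 2) consists of the simplices:

  0-simplices (6): a, b, c, d, e, f
  1-simplices (12): ab, ae, af, bc, be, bf, cd, ce, cf, de, df, ef
  2-simplices (6): abf, aef, bce, bcf, cde, def

Hence C_0 ≅ Z^6, C_1 ≅ Z^12, C_2 ≅ Z^6.

The boundary map ∂_1: C_1 → C_0 is given by ∂[p,q] = [q] − [p]. For instance
  ∂bf = f − b.
This gives a 6×12 integer matrix of rank 5; reducing to Smith normal form yields diagonal entries (1,1,1,1,1).

The boundary map ∂_2: C_2 → C_1 sends each 2-simplex [p,q,r] to [q,r] − [p,r] + [p,q]. For instance
  ∂bce = ce − be + bc,
  ∂cde = de − ce + cd.
As a 12×6 matrix over Z this has rank 6, with invariant factors (1,1,1,1,1,1).

Computing H_k = (kernel of ∂_k) / (image of ∂_{k+1}):

  H_0: rank C_0 − rank ∂_1 = 6 − 5 = 1, and the invariant factors of ∂_1 are all 1, so H_0 = Z.
  H_1: rank ker ∂_1 − rank ∂_2 = (12 − 5) − 6 = 1, and the invariant factors of ∂_2 are all 1, so H_1 = Z.
  H_2: rank ker ∂_2 − rank ∂_3 = (6 − 6) − 0 = 0, and there is no ∂_3, so H_2 = 0.

As a check, the Euler characteristic is 6 − 12 + 6 = 0, which agrees with 1 − 1 + 0 = 0.
(K is a triangulation of the cylinder S^1 x I.)

H_0 = Z,  H_1 = Z,  H_2 = 0.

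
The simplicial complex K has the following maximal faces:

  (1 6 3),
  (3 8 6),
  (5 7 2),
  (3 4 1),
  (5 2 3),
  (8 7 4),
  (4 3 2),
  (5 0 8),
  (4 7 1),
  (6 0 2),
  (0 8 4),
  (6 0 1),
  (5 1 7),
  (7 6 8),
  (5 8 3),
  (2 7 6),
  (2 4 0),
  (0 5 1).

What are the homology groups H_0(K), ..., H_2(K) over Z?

H_0 ≅ Z,  H_1 ≅ Z^2,  H_2 ≅ Z.

We work with the vertex ordering 0 < 1 < 2 < 3 < 4 < 5 < 6 < 7 < 8. The simplices of K, each written with vertices in increasing order, are:

  0-simplices (9): [0], [1], [2], [3], [4], [5], [6], [7], [8]
  1-simplices (27): (27 of them)
  2-simplices (18): [0,1,5], [0,1,6], [0,2,4], [0,2,6], [0,4,8], [0,5,8], [1,3,4], [1,3,6], [1,4,7], [1,5,7], [2,3,4], [2,3,5], [2,5,7], [2,6,7], [3,5,8], [3,6,8], [4,7,8], [6,7,8]

Hence C_0 ≅ Z^9, C_1 ≅ Z^27, C_2 ≅ Z^18.

The boundary map ∂_1: C_1 → C_0 is given by ∂[p,q] = [q] − [p]. For instance
  ∂[2,4] = [4] − [2].
As a 9×27 matrix over Z this has rank 8, with invariant factors (1,1,1,1,1,1,1,1).

∂_2: C_2 → C_1 maps a triangle to the signed sum of its edges. For instance
  ∂[1,3,4] = [3,4] − [1,4] + [1,3],
  ∂[1,3,6] = [3,6] − [1,6] + [1,3].
The 27×18 boundary matrix has rank 17 and Smith normal form diag(1,1,1,1,1,1,1,1,1,1,1,1,1,1,1,1,1).

Now H_k = ker ∂_k / im ∂_{k+1}, so:

  H_0: rank C_0 − rank ∂_1 = 9 − 8 = 1, and the invariant factors of ∂_1 are all 1, so H_0 ≅ Z.
  H_1: rank ker ∂_1 − rank ∂_2 = (27 − 8) − 17 = 2, and the invariant factors of ∂_2 are all 1, so H_1 ≅ Z^2.
  H_2: rank ker ∂_2 − rank ∂_3 = (18 − 17) − 0 = 1, and there is no ∂_3, so H_2 ≅ Z.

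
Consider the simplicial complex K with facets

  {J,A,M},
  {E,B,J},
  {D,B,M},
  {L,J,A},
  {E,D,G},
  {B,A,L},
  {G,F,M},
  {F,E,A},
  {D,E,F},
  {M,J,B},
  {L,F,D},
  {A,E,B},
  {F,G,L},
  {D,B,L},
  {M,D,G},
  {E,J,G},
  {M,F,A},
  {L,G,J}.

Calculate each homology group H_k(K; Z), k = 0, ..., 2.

H_0 = Z,  H_1 = Z × Z/2,  H_2 = 0.

We work with the vertex ordering A < B < D < E < F < G < J < L < M. The simplices of K, each written with vertices in increasing order, are:

  0-simplices (9): A, B, D, E, F, G, J, L, M
  1-simplices (27): AB, AE, AF, AJ, AL, AM, BD, BE, BJ, BL, BM, DE, DF, DG, DL, DM, EF, EG, EJ, FG, FL, FM, GJ, GL, GM, JL, JM
  2-simplices (18): ABE, ABL, AEF, AFM, AJL, AJM, BDL, BDM, BEJ, BJM, DEF, DEG, DFL, DGM, EGJ, FGL, FGM, GJL

so the chain groups are C_0 ≅ Z^9, C_1 ≅ Z^27, C_2 ≅ Z^18.

The boundary map ∂_1: C_1 → C_0 sends each edge [p,q] (with p < q) to q − p.
The resulting 9×27 matrix has rank 8, and its Smith normal form has invariant factors (1,1,1,1,1,1,1,1).

∂_2: C_2 → C_1 sends each 2-simplex [p,q,r] to [q,r] − [p,r] + [p,q]. For instance
  ∂AEF = EF − AF + AE,
  ∂BJM = JM − BM + BJ.
The 27×18 boundary matrix has rank 18 and Smith normal form diag(1,1,1,1,1,1,1,1,1,1,1,1,1,1,1,1,1,2).

Reading off H_k = ker ∂_k / im ∂_{k+1}:

  H_0: rank C_0 − rank ∂_1 = 9 − 8 = 1, and the invariant factors of ∂_1 are all 1, so H_0 ≅ Z.
  H_1: rank ker ∂_1 − rank ∂_2 = (27 − 8) − 18 = 1, and ∂_2 has invariant factor 2 > 1, so H_1 ≅ Z × Z/2.
  H_2: rank ker ∂_2 − rank ∂_3 = (18 − 18) − 0 = 0, and there is no ∂_3, so H_2 ≅ 0.

(K is a triangulation of the Klein bottle.)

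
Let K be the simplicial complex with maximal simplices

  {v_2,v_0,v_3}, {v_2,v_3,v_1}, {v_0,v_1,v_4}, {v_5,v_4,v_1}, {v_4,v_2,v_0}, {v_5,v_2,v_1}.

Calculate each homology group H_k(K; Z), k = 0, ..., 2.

We work with the vertex ordering v_0 < v_1 < v_2 < v_3 < v_4 < v_5. The simplices of K, each written with vertices in increasing order, are:

  0-simplices (6): [v_0], [v_1], [v_2], [v_3], [v_4], [v_5]
  1-simplices (12): [v_0,v_1], [v_0,v_2], [v_0,v_3], [v_0,v_4], [v_1,v_2], [v_1,v_3], [v_1,v_4], [v_1,v_5], [v_2,v_3], [v_2,v_4], [v_2,v_5], [v_4,v_5]
  2-simplices (6): [v_0,v_1,v_4], [v_0,v_2,v_3], [v_0,v_2,v_4], [v_1,v_2,v_3], [v_1,v_2,v_5], [v_1,v_4,v_5]

giving chain groups C_0 ≅ Z^6, C_1 ≅ Z^12, C_2 ≅ Z^6.

∂_1: C_1 → C_0 sends each edge [p,q] (with p < q) to q − p. For instance
  ∂[v_2,v_3] = [v_3] − [v_2].
As a 6×12 matrix over Z this has rank 5, with invariant factors (1,1,1,1,1).

The boundary map ∂_2: C_2 → C_1 sends each 2-simplex [p,q,r] to [q,r] − [p,r] + [p,q]. For instance
  ∂[v_0,v_2,v_4] = [v_2,v_4] − [v_0,v_4] + [v_0,v_2],
  ∂[v_1,v_2,v_5] = [v_2,v_5] − [v_1,v_5] + [v_1,v_2].
This gives a 12×6 integer matrix of rank 6; reducing to Smith normal form yields diagonal entries (1,1,1,1,1,1).

From H_k ≅ ker(∂_k) / im(∂_{k+1}) we obtain:

  H_0: rank C_0 − rank ∂_1 = 6 − 5 = 1, and the invariant factors of ∂_1 are all 1, so H_0 ≅ Z.
  H_1: rank ker ∂_1 − rank ∂_2 = (12 − 5) − 6 = 1, and the invariant factors of ∂_2 are all 1, so H_1 ≅ Z.
  H_2: rank ker ∂_2 − rank ∂_3 = (6 − 6) − 0 = 0, and there is no ∂_3, so H_2 ≅ 0.

(K is a triangulation of the cylinder S^1 x I.)

H_0 ≅ Z,  H_1 ≅ Z,  H_2 = 0.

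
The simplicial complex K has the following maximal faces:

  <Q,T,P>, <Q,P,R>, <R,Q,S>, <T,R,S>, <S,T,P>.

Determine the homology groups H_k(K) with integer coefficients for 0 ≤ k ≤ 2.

Fix the vertex order P < Q < R < S < T and write every simplex with vertices in increasing order. Then dim K = 2 and the simplices of K are:

  0-simplices (5): P, Q, R, S, T
  1-simplices (10): PQ, PR, PS, PT, QR, QS, QT, RS, RT, ST
  2-simplices (5): PQR, PQT, PST, QRS, RST

so the chain groups are C_0 ≅ Z^5, C_1 ≅ Z^10, C_2 ≅ Z^5.

∂_1: C_1 → C_0 maps an edge to its endpoints' difference, ∂[p,q] = q − p.
As a 5×10 matrix over Z this has rank 4, with invariant factors (1,1,1,1).

∂_2: C_2 → C_1 acts by ∂[p,q,r] = [q,r] − [p,r] + [p,q]. For instance
  ∂PQR = QR − PR + PQ,
  ∂QRS = RS − QS + QR.
As a 10×5 matrix over Z this has rank 5, with invariant factors (1,1,1,1,1).

From H_k ≅ ker(∂_k) / im(∂_{k+1}) we obtain:

  H_0: rank C_0 − rank ∂_1 = 5 − 4 = 1, and the invariant factors of ∂_1 are all 1, so H_0 = Z.
  H_1: rank ker ∂_1 − rank ∂_2 = (10 − 4) − 5 = 1, and the invariant factors of ∂_2 are all 1, so H_1 = Z.
  H_2: rank ker ∂_2 − rank ∂_3 = (5 − 5) − 0 = 0, and there is no ∂_3, so H_2 = 0.

(K is a triangulation of the Möbius band.)

H_0 ≅ Z,  H_1 ≅ Z,  H_2 = 0.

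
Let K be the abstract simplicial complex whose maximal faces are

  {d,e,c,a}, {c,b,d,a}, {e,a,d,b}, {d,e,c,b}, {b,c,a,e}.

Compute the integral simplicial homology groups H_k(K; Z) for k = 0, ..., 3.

Fix the vertex order a < b < c < d < e and write every simplex with vertices in increasing order. Then dim K = 3 and the simplices of K are:

  0-simplices (5): a, b, c, d, e
  1-simplices (10): ab, ac, ad, ae, bc, bd, be, cd, ce, de
  2-simplices (10): abc, abd, abe, acd, ace, ade, bcd, bce, bde, cde
  3-simplices (5): abcd, abce, abde, acde, bcde

so the chain groups are C_0 ≅ Z^5, C_1 ≅ Z^10, C_2 ≅ Z^10, C_3 ≅ Z^5.

The boundary map ∂_1: C_1 → C_0 maps an edge to its endpoints' difference, ∂[p,q] = q − p. For instance
  ∂ae = e − a.
This gives a 5×10 integer matrix of rank 4; reducing to Smith normal form yields diagonal entries (1,1,1,1).

∂_2: C_2 → C_1 sends each 2-simplex [p,q,r] to [q,r] − [p,r] + [p,q]. For instance
  ∂cde = de − ce + cd,
  ∂abd = bd − ad + ab.
The 10×10 boundary matrix has rank 6 and Smith normal form diag(1,1,1,1,1,1).

The boundary map ∂_3: C_3 → C_2 sends each 3-simplex σ to the alternating sum Σ_i (−1)^i (σ with its i-th vertex removed). For instance
  ∂abde = bde − ade + abe − abd,
  ∂abcd = bcd − acd + abd − abc.
This gives a 10×5 integer matrix of rank 4; reducing to Smith normal form yields diagonal entries (1,1,1,1).

Computing H_k = (kernel of ∂_k) / (image of ∂_{k+1}):

  H_0: rank C_0 − rank ∂_1 = 5 − 4 = 1, and the invariant factors of ∂_1 are all 1, so H_0 = Z.
  H_1: rank ker ∂_1 − rank ∂_2 = (10 − 4) − 6 = 0, and the invariant factors of ∂_2 are all 1, so H_1 = 0.
  H_2: rank ker ∂_2 − rank ∂_3 = (10 − 6) − 4 = 0, and the invariant factors of ∂_3 are all 1, so H_2 = 0.
  H_3: rank ker ∂_3 − rank ∂_4 = (5 − 4) − 0 = 1, and there is no ∂_4, so H_3 = Z.

H_0 ≅ Z,  H_1 = 0,  H_2 = 0,  H_3 ≅ Z.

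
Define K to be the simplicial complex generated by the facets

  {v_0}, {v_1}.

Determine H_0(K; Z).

We work with the vertex ordering v_0 < v_1. The simplices of K, each written with vertices in increasing order, are:

  0-simplices (2): [v_0], [v_1]

Hence C_0 ≅ Z^2.

Reading off H_k = ker ∂_k / im ∂_{k+1}:

  H_0: rank C_0 − rank ∂_1 = 2 − 0 = 2, and there is no ∂_1, so H_0 ≅ Z^2.

(K is a triangulation of a set of 2 points.)

H_0 ≅ Z^2.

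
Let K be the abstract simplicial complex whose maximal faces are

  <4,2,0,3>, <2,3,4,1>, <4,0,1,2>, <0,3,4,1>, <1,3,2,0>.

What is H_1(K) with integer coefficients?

K has 5 vertices, 10 edges, 10 triangles, 5 3-simplices.
rank ∂_1 = 4, rank ∂_2 = 6 ⇒ b_1 = 10 − 4 − 6 = 0; all invariant factors of ∂_2 are 1 so no torsion. So H_1 ≅ 0.

H_1 ≅ 0.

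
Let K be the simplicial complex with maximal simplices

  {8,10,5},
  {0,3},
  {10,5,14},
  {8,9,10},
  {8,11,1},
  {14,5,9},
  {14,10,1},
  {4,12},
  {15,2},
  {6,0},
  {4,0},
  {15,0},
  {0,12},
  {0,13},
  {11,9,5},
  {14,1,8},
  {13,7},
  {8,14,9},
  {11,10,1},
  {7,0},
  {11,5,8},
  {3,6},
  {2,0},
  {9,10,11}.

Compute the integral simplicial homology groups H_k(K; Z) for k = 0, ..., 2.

H_0 ≅ Z^2,  H_1 ≅ Z^4 ⊕ Z/2,  H_2 = 0.

We work with the vertex ordering 0 < 1 < 2 < 3 < 4 < 5 < 6 < 7 < 8 < 9 < 10 < 11 < 12 < 13 < 14 < 15. The simplices of K, each written with vertices in increasing order, are:

  0-simplices (16): [0], [1], [2], [3], [4], [5], [6], [7], [8], [9], [10], [11], [12], [13], [14], [15]
  1-simplices (30): (30 of them)
  2-simplices (12): [1,8,11], [1,8,14], [1,10,11], [1,10,14], [5,8,10], [5,8,11], [5,9,11], [5,9,14], [5,10,14], [8,9,10], [8,9,14], [9,10,11]

giving chain groups C_0 ≅ Z^16, C_1 ≅ Z^30, C_2 ≅ Z^12.

The boundary map ∂_1: C_1 → C_0 maps an edge to its endpoints' difference, ∂[p,q] = q − p.
As a 16×30 matrix over Z this has rank 14, with invariant factors (1,1,1,1,1,1,1,1,1,1,1,1,1,1).

∂_2: C_2 → C_1 sends each 2-simplex [p,q,r] to [q,r] − [p,r] + [p,q]. For instance
  ∂[8,9,14] = [9,14] − [8,14] + [8,9],
  ∂[1,10,11] = [10,11] − [1,11] + [1,10].
This gives a 30×12 integer matrix of rank 12; reducing to Smith normal form yields diagonal entries (1,1,1,1,1,1,1,1,1,1,1,2).

From H_k ≅ ker(∂_k) / im(∂_{k+1}) we obtain:

  H_0: rank C_0 − rank ∂_1 = 16 − 14 = 2, and the invariant factors of ∂_1 are all 1, so H_0 ≅ Z^2.
  H_1: rank ker ∂_1 − rank ∂_2 = (30 − 14) − 12 = 4, and ∂_2 has invariant factor 2 > 1, so H_1 ≅ Z^4 ⊕ Z/2.
  H_2: rank ker ∂_2 − rank ∂_3 = (12 − 12) − 0 = 0, and there is no ∂_3, so H_2 ≅ 0.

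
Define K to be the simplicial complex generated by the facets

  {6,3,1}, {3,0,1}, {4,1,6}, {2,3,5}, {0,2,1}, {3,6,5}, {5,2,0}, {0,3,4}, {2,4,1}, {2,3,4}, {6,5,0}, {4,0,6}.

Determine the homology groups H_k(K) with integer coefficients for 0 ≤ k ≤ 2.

H_0 ≅ Z,  H_1 ≅ Z/2,  H_2 = 0.

K has 7 vertices, 18 edges, 12 triangles.
rank ∂_0 = 0, rank ∂_1 = 6 ⇒ b_0 = 7 − 0 − 6 = 1; all invariant factors of ∂_1 are 1 so no torsion. So H_0 = Z.
rank ∂_1 = 6, rank ∂_2 = 12 ⇒ b_1 = 18 − 6 − 12 = 0; ∂_2 has invariant factor(s) [2] giving torsion. So H_1 = Z/2.
rank ∂_2 = 12, rank ∂_3 = 0 ⇒ b_2 = 12 − 12 − 0 = 0. So H_2 = 0.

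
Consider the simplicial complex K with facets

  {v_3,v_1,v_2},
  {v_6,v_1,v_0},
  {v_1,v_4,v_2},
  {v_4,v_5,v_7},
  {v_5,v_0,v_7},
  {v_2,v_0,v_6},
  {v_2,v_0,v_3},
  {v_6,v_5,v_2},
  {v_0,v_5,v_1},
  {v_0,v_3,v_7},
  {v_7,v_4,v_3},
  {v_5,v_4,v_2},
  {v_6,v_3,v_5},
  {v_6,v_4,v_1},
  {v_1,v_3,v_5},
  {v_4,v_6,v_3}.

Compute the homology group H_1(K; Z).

We work with the vertex ordering v_0 < v_1 < v_2 < v_3 < v_4 < v_5 < v_6 < v_7. The simplices of K, each written with vertices in increasing order, are:

  0-simplices (8): [v_0], [v_1], [v_2], [v_3], [v_4], [v_5], [v_6], [v_7]
  1-simplices (24): (24 of them)
  2-simplices (16): (16 of them)

giving chain groups C_0 ≅ Z^8, C_1 ≅ Z^24, C_2 ≅ Z^16.

The boundary map ∂_1: C_1 → C_0 sends each edge [p,q] (with p < q) to q − p. For instance
  ∂[v_0,v_1] = [v_1] − [v_0].
The 8×24 boundary matrix has rank 7 and Smith normal form diag(1,1,1,1,1,1,1).

The boundary map ∂_2: C_2 → C_1 acts by ∂[p,q,r] = [q,r] − [p,r] + [p,q]. For instance
  ∂[v_4,v_5,v_7] = [v_5,v_7] − [v_4,v_7] + [v_4,v_5],
  ∂[v_2,v_5,v_6] = [v_5,v_6] − [v_2,v_6] + [v_2,v_5].
This gives a 24×16 integer matrix of rank 15; reducing to Smith normal form yields diagonal entries (1,1,1,1,1,1,1,1,1,1,1,1,1,1,1).

Computing H_k = (kernel of ∂_k) / (image of ∂_{k+1}):

  H_1: rank ker ∂_1 − rank ∂_2 = (24 − 7) − 15 = 2, and the invariant factors of ∂_2 are all 1, so H_1 = Z^2.

(K is a triangulation of the torus T^2.)

H_1 ≅ Z^2.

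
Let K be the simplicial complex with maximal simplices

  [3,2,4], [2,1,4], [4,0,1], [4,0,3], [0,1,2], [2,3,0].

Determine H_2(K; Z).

H_2 = Z.

K has 5 vertices, 9 edges, 6 triangles.
rank ∂_2 = 5, rank ∂_3 = 0 ⇒ b_2 = 6 − 5 − 0 = 1. So H_2 = Z.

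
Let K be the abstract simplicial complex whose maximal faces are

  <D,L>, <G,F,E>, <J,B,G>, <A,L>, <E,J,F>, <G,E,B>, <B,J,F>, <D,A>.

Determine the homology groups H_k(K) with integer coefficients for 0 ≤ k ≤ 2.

Fix the vertex order A < B < D < E < F < G < J < L and write every simplex with vertices in increasing order. Then dim K = 2 and the simplices of K are:

  0-simplices (8): A, B, D, E, F, G, J, L
  1-simplices (13): AD, AL, BE, BF, BG, BJ, DL, EF, EG, EJ, FG, FJ, GJ
  2-simplices (5): BEG, BFJ, BGJ, EFG, EFJ

giving chain groups C_0 ≅ Z^8, C_1 ≅ Z^13, C_2 ≅ Z^5.

Boundary ∂_1: C_1 → C_0 sends each edge [p,q] (with p < q) to q − p.
This gives a 8×13 integer matrix of rank 6; reducing to Smith normal form yields diagonal entries (1,1,1,1,1,1).

The boundary map ∂_2: C_2 → C_1 acts by ∂[p,q,r] = [q,r] − [p,r] + [p,q]. For instance
  ∂EFG = FG − EG + EF,
  ∂EFJ = FJ − EJ + EF.
As a 13×5 matrix over Z this has rank 5, with invariant factors (1,1,1,1,1).

Reading off H_k = ker ∂_k / im ∂_{k+1}:

  H_0: rank C_0 − rank ∂_1 = 8 − 6 = 2, and the invariant factors of ∂_1 are all 1, so H_0 ≅ Z^2.
  H_1: rank ker ∂_1 − rank ∂_2 = (13 − 6) − 5 = 2, and the invariant factors of ∂_2 are all 1, so H_1 ≅ Z^2.
  H_2: rank ker ∂_2 − rank ∂_3 = (5 − 5) − 0 = 0, and there is no ∂_3, so H_2 ≅ 0.

(K is a triangulation of the disjoint union of the Möbius band and the circle S^1.)

H_0 ≅ Z^2,  H_1 ≅ Z^2,  H_2 = 0.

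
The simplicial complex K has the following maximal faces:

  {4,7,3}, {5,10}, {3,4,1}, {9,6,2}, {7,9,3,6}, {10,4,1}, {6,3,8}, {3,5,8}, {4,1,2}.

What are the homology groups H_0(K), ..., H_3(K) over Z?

Take the total order 1 < 2 < 3 < 4 < 5 < 6 < 7 < 8 < 9 < 10 on the vertex set. Then K (dimension 3) consists of the simplices:

  0-simplices (10): [1], [2], [3], [4], [5], [6], [7], [8], [9], [10]
  1-simplices (21): [1,2], [1,3], [1,4], [1,10], [2,4], [2,6], [2,9], [3,4], [3,5], [3,6], [3,7], [3,8], [3,9], [4,7], [4,10], [5,8], [5,10], [6,7], [6,8], [6,9], [7,9]
  2-simplices (11): [1,2,4], [1,3,4], [1,4,10], [2,6,9], [3,4,7], [3,5,8], [3,6,7], [3,6,8], [3,6,9], [3,7,9], [6,7,9]
  3-simplices (1): [3,6,7,9]

giving chain groups C_0 ≅ Z^10, C_1 ≅ Z^21, C_2 ≅ Z^11, C_3 ≅ Z^1.

Boundary ∂_1: C_1 → C_0 maps an edge to its endpoints' difference, ∂[p,q] = q − p.
This gives a 10×21 integer matrix of rank 9; reducing to Smith normal form yields diagonal entries (1,1,1,1,1,1,1,1,1).

The boundary map ∂_2: C_2 → C_1 acts by ∂[p,q,r] = [q,r] − [p,r] + [p,q]. For instance
  ∂[3,5,8] = [5,8] − [3,8] + [3,5],
  ∂[3,7,9] = [7,9] − [3,9] + [3,7].
As a 21×11 matrix over Z this has rank 10, with invariant factors (1,1,1,1,1,1,1,1,1,1).

The boundary map ∂_3: C_3 → C_2 sends each 3-simplex σ to the alternating sum Σ_i (−1)^i (σ with its i-th vertex removed). For instance
  ∂[3,6,7,9] = [6,7,9] − [3,7,9] + [3,6,9] − [3,6,7].
As a 11×1 matrix over Z this has rank 1, with invariant factors (1).

Computing H_k = (kernel of ∂_k) / (image of ∂_{k+1}):

  H_0: rank C_0 − rank ∂_1 = 10 − 9 = 1, and the invariant factors of ∂_1 are all 1, so H_0 = Z.
  H_1: rank ker ∂_1 − rank ∂_2 = (21 − 9) − 10 = 2, and the invariant factors of ∂_2 are all 1, so H_1 = Z^2.
  H_2: rank ker ∂_2 − rank ∂_3 = (11 − 10) − 1 = 0, and the invariant factors of ∂_3 are all 1, so H_2 = 0.
  H_3: rank ker ∂_3 − rank ∂_4 = (1 − 1) − 0 = 0, and there is no ∂_4, so H_3 = 0.

As a check, the Euler characteristic is 10 − 21 + 11 − 1 = -1, which agrees with 1 − 2 + 0 − 0 = -1.

H_0 = Z,  H_1 = Z^2,  H_2 = 0,  H_3 = 0.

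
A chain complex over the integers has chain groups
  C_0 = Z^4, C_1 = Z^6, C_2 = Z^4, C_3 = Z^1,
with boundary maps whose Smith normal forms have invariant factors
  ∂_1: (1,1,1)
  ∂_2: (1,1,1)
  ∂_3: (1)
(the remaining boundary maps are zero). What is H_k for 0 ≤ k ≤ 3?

H_0: b_0 = 4 − 0 − 3 = 1; torsion from ∂_1 factors > 1: none. So H_0 ≅ Z.
H_1: b_1 = 6 − 3 − 3 = 0; torsion from ∂_2 factors > 1: none. So H_1 ≅ 0.
H_2: b_2 = 4 − 3 − 1 = 0; torsion from ∂_3 factors > 1: none. So H_2 ≅ 0.
H_3: b_3 = 1 − 1 − 0 = 0; torsion from ∂_4 factors > 1: none. So H_3 ≅ 0.

H_0 ≅ Z,  H_1 = 0,  H_2 = 0,  H_3 = 0.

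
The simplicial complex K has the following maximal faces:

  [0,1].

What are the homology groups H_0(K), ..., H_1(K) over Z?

H_0 = Z,  H_1 = 0.

Take the total order 0 < 1 on the vertex set. Then K (dimension 1) consists of the simplices:

  0-simplices (2): [0], [1]
  1-simplices (1): [0,1]

so the chain groups are C_0 ≅ Z^2, C_1 ≅ Z^1.

∂_1: C_1 → C_0 maps an edge to its endpoints' difference, ∂[p,q] = q − p.
The resulting 2×1 matrix has rank 1, and its Smith normal form has invariant factors (1).

Reading off H_k = ker ∂_k / im ∂_{k+1}:

  H_0: rank C_0 − rank ∂_1 = 2 − 1 = 1, and the invariant factors of ∂_1 are all 1, so H_0 ≅ Z.
  H_1: rank ker ∂_1 − rank ∂_2 = (1 − 1) − 0 = 0, and there is no ∂_2, so H_1 ≅ 0.

As a check, the Euler characteristic is 2 − 1 = 1, which agrees with 1 − 0 = 1.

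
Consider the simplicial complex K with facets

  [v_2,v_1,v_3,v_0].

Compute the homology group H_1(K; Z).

H_1 = 0.

Fix the vertex order v_0 < v_1 < v_2 < v_3 and write every simplex with vertices in increasing order. Then dim K = 3 and the simplices of K are:

  0-simplices (4): [v_0], [v_1], [v_2], [v_3]
  1-simplices (6): [v_0,v_1], [v_0,v_2], [v_0,v_3], [v_1,v_2], [v_1,v_3], [v_2,v_3]
  2-simplices (4): [v_0,v_1,v_2], [v_0,v_1,v_3], [v_0,v_2,v_3], [v_1,v_2,v_3]
  3-simplices (1): [v_0,v_1,v_2,v_3]

giving chain groups C_0 ≅ Z^4, C_1 ≅ Z^6, C_2 ≅ Z^4, C_3 ≅ Z^1.

The boundary map ∂_1: C_1 → C_0 sends each edge [p,q] (with p < q) to q − p. For instance
  ∂[v_0,v_2] = [v_2] − [v_0].
This gives a 4×6 integer matrix of rank 3; reducing to Smith normal form yields diagonal entries (1,1,1).

The boundary map ∂_2: C_2 → C_1 sends each 2-simplex [p,q,r] to [q,r] − [p,r] + [p,q]. For instance
  ∂[v_0,v_1,v_2] = [v_1,v_2] − [v_0,v_2] + [v_0,v_1],
  ∂[v_0,v_2,v_3] = [v_2,v_3] − [v_0,v_3] + [v_0,v_2].
As a 6×4 matrix over Z this has rank 3, with invariant factors (1,1,1).

The boundary map ∂_3: C_3 → C_2 sends each 3-simplex σ to the alternating sum Σ_i (−1)^i (σ with its i-th vertex removed). For instance
  ∂[v_0,v_1,v_2,v_3] = [v_1,v_2,v_3] − [v_0,v_2,v_3] + [v_0,v_1,v_3] − [v_0,v_1,v_2].
The resulting 4×1 matrix has rank 1, and its Smith normal form has invariant factors (1).

Computing H_k = (kernel of ∂_k) / (image of ∂_{k+1}):

  H_1: rank ker ∂_1 − rank ∂_2 = (6 − 3) − 3 = 0, and the invariant factors of ∂_2 are all 1, so H_1 ≅ 0.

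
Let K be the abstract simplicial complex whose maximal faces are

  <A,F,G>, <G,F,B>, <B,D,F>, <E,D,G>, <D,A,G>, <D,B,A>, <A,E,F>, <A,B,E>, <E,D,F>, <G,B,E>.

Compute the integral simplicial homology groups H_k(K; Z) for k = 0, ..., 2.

H_0 ≅ Z,  H_1 ≅ Z_2,  H_2 = 0.

We work with the vertex ordering A < B < D < E < F < G. The simplices of K, each written with vertices in increasing order, are:

  0-simplices (6): A, B, D, E, F, G
  1-simplices (15): AB, AD, AE, AF, AG, BD, BE, BF, BG, DE, DF, DG, EF, EG, FG
  2-simplices (10): ABD, ABE, ADG, AEF, AFG, BDF, BEG, BFG, DEF, DEG

so the chain groups are C_0 ≅ Z^6, C_1 ≅ Z^15, C_2 ≅ Z^10.

The boundary map ∂_1: C_1 → C_0 sends each edge [p,q] (with p < q) to q − p.
As a 6×15 matrix over Z this has rank 5, with invariant factors (1,1,1,1,1).

Boundary ∂_2: C_2 → C_1 sends each 2-simplex [p,q,r] to [q,r] − [p,r] + [p,q]. For instance
  ∂DEG = EG − DG + DE,
  ∂ABD = BD − AD + AB.
The 15×10 boundary matrix has rank 10 and Smith normal form diag(1,1,1,1,1,1,1,1,1,2).

Reading off H_k = ker ∂_k / im ∂_{k+1}:

  H_0: rank C_0 − rank ∂_1 = 6 − 5 = 1, and the invariant factors of ∂_1 are all 1, so H_0 = Z.
  H_1: rank ker ∂_1 − rank ∂_2 = (15 − 5) − 10 = 0, and ∂_2 has invariant factor 2 > 1, so H_1 = Z_2.
  H_2: rank ker ∂_2 − rank ∂_3 = (10 − 10) − 0 = 0, and there is no ∂_3, so H_2 = 0.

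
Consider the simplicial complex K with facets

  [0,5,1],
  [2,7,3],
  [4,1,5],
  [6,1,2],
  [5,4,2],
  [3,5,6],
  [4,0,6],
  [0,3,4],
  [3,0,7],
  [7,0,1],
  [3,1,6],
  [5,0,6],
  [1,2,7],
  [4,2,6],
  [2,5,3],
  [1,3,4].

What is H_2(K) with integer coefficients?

Take the total order 0 < 1 < 2 < 3 < 4 < 5 < 6 < 7 on the vertex set. Then K (dimension 2) consists of the simplices:

  0-simplices (8): [0], [1], [2], [3], [4], [5], [6], [7]
  1-simplices (24): (24 of them)
  2-simplices (16): [0,1,5], [0,1,7], [0,3,4], [0,3,7], [0,4,6], [0,5,6], [1,2,6], [1,2,7], [1,3,4], [1,3,6], [1,4,5], [2,3,5], [2,3,7], [2,4,5], [2,4,6], [3,5,6]

Hence C_0 ≅ Z^8, C_1 ≅ Z^24, C_2 ≅ Z^16.

Boundary ∂_1: C_1 → C_0 maps an edge to its endpoints' difference, ∂[p,q] = q − p.
The 8×24 boundary matrix has rank 7 and Smith normal form diag(1,1,1,1,1,1,1).

Boundary ∂_2: C_2 → C_1 acts by ∂[p,q,r] = [q,r] − [p,r] + [p,q]. For instance
  ∂[0,3,7] = [3,7] − [0,7] + [0,3],
  ∂[0,1,7] = [1,7] − [0,7] + [0,1].
The 24×16 boundary matrix has rank 15 and Smith normal form diag(1,1,1,1,1,1,1,1,1,1,1,1,1,1,1).

Computing H_k = (kernel of ∂_k) / (image of ∂_{k+1}):

  H_2: rank ker ∂_2 − rank ∂_3 = (16 − 15) − 0 = 1, and there is no ∂_3, so H_2 ≅ Z.

(K is a triangulation of the torus T^2.)

H_2 ≅ Z.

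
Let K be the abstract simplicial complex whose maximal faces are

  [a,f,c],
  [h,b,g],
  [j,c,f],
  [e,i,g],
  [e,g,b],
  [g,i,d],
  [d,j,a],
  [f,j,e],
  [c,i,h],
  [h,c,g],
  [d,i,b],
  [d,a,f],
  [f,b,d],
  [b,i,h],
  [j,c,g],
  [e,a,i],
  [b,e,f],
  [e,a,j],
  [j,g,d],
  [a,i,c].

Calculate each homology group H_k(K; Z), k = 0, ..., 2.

Take the total order a < b < c < d < e < f < g < h < i < j on the vertex set. Then K (dimension 2) consists of the simplices:

  0-simplices (10): a, b, c, d, e, f, g, h, i, j
  1-simplices (30): ac, ad, ae, af, ai, aj, bd, be, bf, bg, bh, bi, cf, cg, ch, ci, cj, df, dg, di, dj, ef, eg, ei, ej, fj, gh, gi, gj, hi
  2-simplices (20): acf, aci, adf, adj, aei, aej, bdf, bdi, bef, beg, bgh, bhi, cfj, cgh, cgj, chi, dgi, dgj, efj, egi

Hence C_0 ≅ Z^10, C_1 ≅ Z^30, C_2 ≅ Z^20.

Boundary ∂_1: C_1 → C_0 is given by ∂[p,q] = [q] − [p].
This gives a 10×30 integer matrix of rank 9; reducing to Smith normal form yields diagonal entries (1,1,1,1,1,1,1,1,1).

The boundary map ∂_2: C_2 → C_1 sends each 2-simplex [p,q,r] to [q,r] − [p,r] + [p,q]. For instance
  ∂adf = df − af + ad,
  ∂aci = ci − ai + ac.
The 30×20 boundary matrix has rank 20 and Smith normal form diag(1,1,1,1,1,1,1,1,1,1,1,1,1,1,1,1,1,1,1,2).

Reading off H_k = ker ∂_k / im ∂_{k+1}:

  H_0: rank C_0 − rank ∂_1 = 10 − 9 = 1, and the invariant factors of ∂_1 are all 1, so H_0 ≅ Z.
  H_1: rank ker ∂_1 − rank ∂_2 = (30 − 9) − 20 = 1, and ∂_2 has invariant factor 2 > 1, so H_1 ≅ Z ⊕ Z/2.
  H_2: rank ker ∂_2 − rank ∂_3 = (20 − 20) − 0 = 0, and there is no ∂_3, so H_2 ≅ 0.

As a check, the Euler characteristic is 10 − 30 + 20 = 0, which agrees with 1 − 1 + 0 = 0.
(K is a triangulation of the Klein bottle.)

H_0 ≅ Z,  H_1 ≅ Z ⊕ Z/2,  H_2 = 0.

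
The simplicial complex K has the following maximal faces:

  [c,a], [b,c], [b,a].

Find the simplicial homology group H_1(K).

H_1 = Z.

Order the vertices as a < b < c. Listing each simplex with vertices in this order, K has dimension 1 with simplices:

  0-simplices (3): a, b, c
  1-simplices (3): ab, ac, bc

giving chain groups C_0 ≅ Z^3, C_1 ≅ Z^3.

Boundary ∂_1: C_1 → C_0 sends each edge [p,q] (with p < q) to q − p. For instance
  ∂bc = c − b.
As a 3×3 matrix over Z this has rank 2, with invariant factors (1,1).

Computing H_k = (kernel of ∂_k) / (image of ∂_{k+1}):

  H_1: rank ker ∂_1 − rank ∂_2 = (3 − 2) − 0 = 1, and there is no ∂_2, so H_1 = Z.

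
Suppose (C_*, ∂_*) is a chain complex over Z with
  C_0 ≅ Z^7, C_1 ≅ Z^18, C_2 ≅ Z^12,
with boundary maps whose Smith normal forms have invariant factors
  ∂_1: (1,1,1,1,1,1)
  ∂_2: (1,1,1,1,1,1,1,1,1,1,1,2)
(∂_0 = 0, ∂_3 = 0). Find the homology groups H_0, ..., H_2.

H_0: b_0 = 7 − 0 − 6 = 1; torsion from ∂_1 factors > 1: none. So H_0 ≅ Z.
H_1: b_1 = 18 − 6 − 12 = 0; torsion from ∂_2 factors > 1: [2]. So H_1 ≅ Z/2.
H_2: b_2 = 12 − 12 − 0 = 0; torsion from ∂_3 factors > 1: none. So H_2 ≅ 0.

H_0 ≅ Z,  H_1 ≅ Z/2,  H_2 = 0.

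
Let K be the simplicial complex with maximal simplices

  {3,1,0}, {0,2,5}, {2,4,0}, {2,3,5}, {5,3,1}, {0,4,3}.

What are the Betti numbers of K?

Fix the vertex order 0 < 1 < 2 < 3 < 4 < 5 and write every simplex with vertices in increasing order. Then dim K = 2 and the simplices of K are:

  0-simplices (6): [0], [1], [2], [3], [4], [5]
  1-simplices (12): [0,1], [0,2], [0,3], [0,4], [0,5], [1,3], [1,5], [2,3], [2,4], [2,5], [3,4], [3,5]
  2-simplices (6): [0,1,3], [0,2,4], [0,2,5], [0,3,4], [1,3,5], [2,3,5]

Hence C_0 ≅ Z^6, C_1 ≅ Z^12, C_2 ≅ Z^6.

The boundary map ∂_1: C_1 → C_0 is given by ∂[p,q] = [q] − [p].
This gives a 6×12 integer matrix of rank 5; reducing to Smith normal form yields diagonal entries (1,1,1,1,1).

The boundary map ∂_2: C_2 → C_1 sends each 2-simplex [p,q,r] to [q,r] − [p,r] + [p,q]. For instance
  ∂[0,2,4] = [2,4] − [0,4] + [0,2],
  ∂[1,3,5] = [3,5] − [1,5] + [1,3].
As a 12×6 matrix over Z this has rank 6, with invariant factors (1,1,1,1,1,1).

Reading off H_k = ker ∂_k / im ∂_{k+1}:

  H_0: rank C_0 − rank ∂_1 = 6 − 5 = 1, and the invariant factors of ∂_1 are all 1, so H_0 ≅ Z.
  H_1: rank ker ∂_1 − rank ∂_2 = (12 − 5) − 6 = 1, and the invariant factors of ∂_2 are all 1, so H_1 ≅ Z.
  H_2: rank ker ∂_2 − rank ∂_3 = (6 − 6) − 0 = 0, and there is no ∂_3, so H_2 ≅ 0.

(K is a triangulation of the cylinder S^1 x I.)

Hence the Betti numbers are b_0 = 1, b_1 = 1, b_2 = 0.

b_0 = 1, b_1 = 1, b_2 = 0.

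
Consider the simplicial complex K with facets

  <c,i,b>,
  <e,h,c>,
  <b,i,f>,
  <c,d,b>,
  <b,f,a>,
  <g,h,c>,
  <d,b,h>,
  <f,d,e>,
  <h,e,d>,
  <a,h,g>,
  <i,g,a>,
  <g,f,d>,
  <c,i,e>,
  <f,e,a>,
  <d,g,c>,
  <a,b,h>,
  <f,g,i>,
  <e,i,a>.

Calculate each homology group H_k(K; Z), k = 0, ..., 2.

We work with the vertex ordering a < b < c < d < e < f < g < h < i. The simplices of K, each written with vertices in increasing order, are:

  0-simplices (9): a, b, c, d, e, f, g, h, i
  1-simplices (27): ab, ae, af, ag, ah, ai, bc, bd, bf, bh, bi, cd, ce, cg, ch, ci, de, df, dg, dh, ef, eh, ei, fg, fi, gh, gi
  2-simplices (18): abf, abh, aef, aei, agh, agi, bcd, bci, bdh, bfi, cdg, ceh, cei, cgh, def, deh, dfg, fgi

Hence C_0 ≅ Z^9, C_1 ≅ Z^27, C_2 ≅ Z^18.

Boundary ∂_1: C_1 → C_0 sends each edge [p,q] (with p < q) to q − p. For instance
  ∂ai = i − a.
As a 9×27 matrix over Z this has rank 8, with invariant factors (1,1,1,1,1,1,1,1).

The boundary map ∂_2: C_2 → C_1 acts by ∂[p,q,r] = [q,r] − [p,r] + [p,q]. For instance
  ∂agh = gh − ah + ag,
  ∂cei = ei − ci + ce.
This gives a 27×18 integer matrix of rank 18; reducing to Smith normal form yields diagonal entries (1,1,1,1,1,1,1,1,1,1,1,1,1,1,1,1,1,2).

Now H_k = ker ∂_k / im ∂_{k+1}, so:

  H_0: rank C_0 − rank ∂_1 = 9 − 8 = 1, and the invariant factors of ∂_1 are all 1, so H_0 ≅ Z.
  H_1: rank ker ∂_1 − rank ∂_2 = (27 − 8) − 18 = 1, and ∂_2 has invariant factor 2 > 1, so H_1 ≅ Z ⊕ Z/2.
  H_2: rank ker ∂_2 − rank ∂_3 = (18 − 18) − 0 = 0, and there is no ∂_3, so H_2 ≅ 0.

(K is a triangulation of the Klein bottle.)

H_0 ≅ Z,  H_1 ≅ Z ⊕ Z/2,  H_2 = 0.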